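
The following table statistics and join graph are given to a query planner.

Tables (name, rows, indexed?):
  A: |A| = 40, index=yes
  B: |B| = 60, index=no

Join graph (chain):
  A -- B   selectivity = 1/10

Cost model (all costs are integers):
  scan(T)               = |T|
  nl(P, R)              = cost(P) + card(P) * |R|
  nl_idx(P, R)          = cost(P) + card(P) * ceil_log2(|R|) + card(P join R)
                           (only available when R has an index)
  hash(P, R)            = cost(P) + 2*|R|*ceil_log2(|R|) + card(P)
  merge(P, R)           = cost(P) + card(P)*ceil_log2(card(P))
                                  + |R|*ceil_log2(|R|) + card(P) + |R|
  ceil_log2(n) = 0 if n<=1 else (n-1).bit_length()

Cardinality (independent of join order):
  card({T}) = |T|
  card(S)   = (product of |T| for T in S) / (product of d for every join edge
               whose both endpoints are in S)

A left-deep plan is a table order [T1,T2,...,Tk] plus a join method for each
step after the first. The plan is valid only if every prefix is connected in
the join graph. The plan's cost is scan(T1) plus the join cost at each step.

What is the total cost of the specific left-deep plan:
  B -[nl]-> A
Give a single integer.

2460

step 1: scan B: cost=60, card=60
step 2: join A via nl
    card(P join A) = 60*40/(10) = 240
    cost = 60 + 60*40 = 2460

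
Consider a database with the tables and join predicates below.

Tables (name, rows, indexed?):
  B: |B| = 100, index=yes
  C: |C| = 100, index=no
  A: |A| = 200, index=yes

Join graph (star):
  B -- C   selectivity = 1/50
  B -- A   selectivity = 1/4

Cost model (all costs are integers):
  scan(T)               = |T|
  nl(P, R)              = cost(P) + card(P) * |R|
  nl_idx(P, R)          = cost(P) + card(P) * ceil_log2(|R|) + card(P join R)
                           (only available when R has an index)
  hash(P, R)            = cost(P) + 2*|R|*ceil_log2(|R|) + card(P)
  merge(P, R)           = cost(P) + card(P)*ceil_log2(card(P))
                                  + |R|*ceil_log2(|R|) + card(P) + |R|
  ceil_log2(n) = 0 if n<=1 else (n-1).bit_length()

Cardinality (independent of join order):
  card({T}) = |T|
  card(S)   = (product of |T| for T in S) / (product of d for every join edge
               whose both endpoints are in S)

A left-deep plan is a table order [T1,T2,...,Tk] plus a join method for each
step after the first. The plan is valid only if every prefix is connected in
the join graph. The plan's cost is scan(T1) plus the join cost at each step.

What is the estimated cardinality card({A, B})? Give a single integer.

Tables in S: A(200), B(100)
Edges inside S: B-A(d=4)
numerator = 200 * 100 = 20000
denominator = 4 = 4
card(S) = 20000 / 4 = 5000

5000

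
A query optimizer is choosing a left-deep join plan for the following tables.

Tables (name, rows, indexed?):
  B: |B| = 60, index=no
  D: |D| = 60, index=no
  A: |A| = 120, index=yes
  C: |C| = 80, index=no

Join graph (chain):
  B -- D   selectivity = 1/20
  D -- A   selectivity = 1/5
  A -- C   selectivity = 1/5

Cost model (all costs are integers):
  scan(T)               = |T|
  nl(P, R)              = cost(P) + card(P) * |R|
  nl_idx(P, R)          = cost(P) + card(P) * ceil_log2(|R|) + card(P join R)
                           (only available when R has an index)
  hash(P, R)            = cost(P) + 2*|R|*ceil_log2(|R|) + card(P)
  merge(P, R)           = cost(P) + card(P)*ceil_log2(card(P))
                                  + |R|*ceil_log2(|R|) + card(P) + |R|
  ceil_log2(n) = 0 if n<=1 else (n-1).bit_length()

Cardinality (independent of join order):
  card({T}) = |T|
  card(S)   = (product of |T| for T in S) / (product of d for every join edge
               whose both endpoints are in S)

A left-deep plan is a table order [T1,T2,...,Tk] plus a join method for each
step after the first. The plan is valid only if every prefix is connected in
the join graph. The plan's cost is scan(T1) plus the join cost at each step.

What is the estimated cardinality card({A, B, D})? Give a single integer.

4320

Tables in S: A(120), B(60), D(60)
Edges inside S: B-D(d=20), D-A(d=5)
numerator = 120 * 60 * 60 = 432000
denominator = 20 * 5 = 100
card(S) = 432000 / 100 = 4320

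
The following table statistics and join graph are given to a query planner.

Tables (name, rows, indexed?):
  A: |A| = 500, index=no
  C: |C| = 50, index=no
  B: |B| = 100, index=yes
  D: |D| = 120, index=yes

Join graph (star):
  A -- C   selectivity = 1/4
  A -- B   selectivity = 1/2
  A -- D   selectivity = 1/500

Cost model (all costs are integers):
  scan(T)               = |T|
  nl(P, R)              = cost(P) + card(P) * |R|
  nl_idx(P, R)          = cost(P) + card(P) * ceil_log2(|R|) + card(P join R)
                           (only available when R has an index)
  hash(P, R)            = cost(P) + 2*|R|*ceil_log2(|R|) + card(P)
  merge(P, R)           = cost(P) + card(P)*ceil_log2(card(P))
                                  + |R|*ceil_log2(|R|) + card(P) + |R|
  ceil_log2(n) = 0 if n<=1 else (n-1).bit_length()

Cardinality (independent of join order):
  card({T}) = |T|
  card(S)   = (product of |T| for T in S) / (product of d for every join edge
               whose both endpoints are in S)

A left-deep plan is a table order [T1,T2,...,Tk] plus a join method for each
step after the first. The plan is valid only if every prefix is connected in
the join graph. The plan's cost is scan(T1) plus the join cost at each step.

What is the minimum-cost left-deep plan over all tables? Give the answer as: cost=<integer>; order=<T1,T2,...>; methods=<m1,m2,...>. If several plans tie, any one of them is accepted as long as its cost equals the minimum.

cost=6300; order=A,D,C,B; methods=hash,hash,hash

Selinger DP (subsets sized 1..n):
  {A}: scan cost=500, card=500
  {C}: scan cost=50, card=50
  {B}: scan cost=100, card=100
  {D}: scan cost=120, card=120
  {AC}: card=6250; try (C,hash)→1600, (A,merge)→5400, (C,merge)→5850, (A,hash)→9100, (A,nl)→25050, (C,nl)→25500; best=1600 via (C,hash)
  {AB}: card=25000; try (B,hash)→2400, (A,merge)→5900, (B,merge)→6300, (A,hash)→9200, (B,nl_idx)→29000, (A,nl)→50100 …(+1); best=2400 via (B,hash)
  {AD}: card=120; try (D,hash)→2680, (D,nl_idx)→4120, (A,merge)→6080, (D,merge)→6460, (A,hash)→9240, (A,nl)→60120 …(+1); best=2680 via (D,hash)
  {ABC}: card=312500; try (B,hash)→9250, (C,hash)→28000, (B,merge)→89900, (B,nl_idx)→357850, (C,merge)→402750, (B,nl)→626600 …(+1); best=9250 via (B,hash)
  {ACD}: card=1500; try (C,hash)→3400, (C,merge)→3990, (C,nl)→8680, (D,hash)→9530, (D,nl_idx)→46850, (D,merge)→90060 …(+1); best=3400 via (C,hash)
  {ABD}: card=6000; try (B,hash)→4200, (B,merge)→4440, (B,nl_idx)→9520, (B,nl)→14680, (D,hash)→29080, (D,nl_idx)→183400 …(+2); best=4200 via (B,hash)
  {ABCD}: card=75000; try (B,hash)→6300, (C,hash)→10800, (B,merge)→22200, (C,merge)→88550, (B,nl_idx)→88900, (B,nl)→153400 …(+5); best=6300 via (B,hash)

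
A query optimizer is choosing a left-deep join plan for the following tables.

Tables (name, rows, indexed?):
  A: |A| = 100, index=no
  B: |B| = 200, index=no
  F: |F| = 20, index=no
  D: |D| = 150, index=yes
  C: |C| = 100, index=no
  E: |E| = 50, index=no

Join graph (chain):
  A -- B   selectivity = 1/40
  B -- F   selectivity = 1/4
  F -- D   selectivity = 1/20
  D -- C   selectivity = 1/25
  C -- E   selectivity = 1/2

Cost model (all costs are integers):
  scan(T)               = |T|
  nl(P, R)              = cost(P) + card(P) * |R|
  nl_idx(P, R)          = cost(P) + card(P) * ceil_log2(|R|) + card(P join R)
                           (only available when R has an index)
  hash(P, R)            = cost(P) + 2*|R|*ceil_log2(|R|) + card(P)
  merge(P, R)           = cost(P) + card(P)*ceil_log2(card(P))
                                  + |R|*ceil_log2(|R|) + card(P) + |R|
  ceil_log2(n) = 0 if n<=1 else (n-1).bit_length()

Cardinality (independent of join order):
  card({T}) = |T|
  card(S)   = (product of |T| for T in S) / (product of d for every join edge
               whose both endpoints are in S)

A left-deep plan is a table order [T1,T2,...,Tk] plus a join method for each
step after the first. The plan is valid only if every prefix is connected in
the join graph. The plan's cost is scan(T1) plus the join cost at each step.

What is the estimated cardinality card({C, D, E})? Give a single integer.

15000

Tables in S: C(100), D(150), E(50)
Edges inside S: D-C(d=25), C-E(d=2)
numerator = 100 * 150 * 50 = 750000
denominator = 25 * 2 = 50
card(S) = 750000 / 50 = 15000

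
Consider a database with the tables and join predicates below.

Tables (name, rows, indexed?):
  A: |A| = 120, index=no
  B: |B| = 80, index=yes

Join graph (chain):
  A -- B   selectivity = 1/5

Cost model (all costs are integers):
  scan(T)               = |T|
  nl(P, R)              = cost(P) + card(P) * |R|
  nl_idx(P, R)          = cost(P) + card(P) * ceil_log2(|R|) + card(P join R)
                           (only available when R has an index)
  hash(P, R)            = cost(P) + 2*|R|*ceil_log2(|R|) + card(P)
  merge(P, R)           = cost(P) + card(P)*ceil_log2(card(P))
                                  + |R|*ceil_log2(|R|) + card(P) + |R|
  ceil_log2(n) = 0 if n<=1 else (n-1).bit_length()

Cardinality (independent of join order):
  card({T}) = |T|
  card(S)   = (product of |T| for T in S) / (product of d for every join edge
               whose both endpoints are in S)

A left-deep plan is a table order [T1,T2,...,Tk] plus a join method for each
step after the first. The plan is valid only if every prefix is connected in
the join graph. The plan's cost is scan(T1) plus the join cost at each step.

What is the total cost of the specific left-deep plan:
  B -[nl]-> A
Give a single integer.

9680

step 1: scan B: cost=80, card=80
step 2: join A via nl
    card(P join A) = 80*120/(5) = 1920
    cost = 80 + 80*120 = 9680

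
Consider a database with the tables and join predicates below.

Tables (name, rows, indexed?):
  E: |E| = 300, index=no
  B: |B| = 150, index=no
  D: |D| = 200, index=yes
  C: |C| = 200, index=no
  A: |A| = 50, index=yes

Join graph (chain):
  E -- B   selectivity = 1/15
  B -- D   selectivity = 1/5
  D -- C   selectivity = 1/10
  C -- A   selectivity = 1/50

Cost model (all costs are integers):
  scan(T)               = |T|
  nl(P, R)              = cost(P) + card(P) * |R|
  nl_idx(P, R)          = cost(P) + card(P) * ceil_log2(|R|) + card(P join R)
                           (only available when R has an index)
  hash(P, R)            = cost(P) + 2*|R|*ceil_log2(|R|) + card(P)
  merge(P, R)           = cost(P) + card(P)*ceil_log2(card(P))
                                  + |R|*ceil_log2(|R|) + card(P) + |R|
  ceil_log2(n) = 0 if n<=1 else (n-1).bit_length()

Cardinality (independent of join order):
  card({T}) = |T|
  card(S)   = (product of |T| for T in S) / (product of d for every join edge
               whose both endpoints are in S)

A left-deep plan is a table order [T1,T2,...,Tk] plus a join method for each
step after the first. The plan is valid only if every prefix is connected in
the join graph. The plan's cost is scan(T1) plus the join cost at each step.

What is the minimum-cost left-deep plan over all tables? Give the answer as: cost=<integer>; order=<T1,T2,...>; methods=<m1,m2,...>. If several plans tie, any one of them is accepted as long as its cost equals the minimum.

Selinger DP (subsets sized 1..n):
  {E}: scan cost=300, card=300
  {B}: scan cost=150, card=150
  {D}: scan cost=200, card=200
  {C}: scan cost=200, card=200
  {A}: scan cost=50, card=50
  {BE}: card=3000; try (B,hash)→3000, (E,merge)→4500, (B,merge)→4650, (E,hash)→5700, (E,nl)→45150, (B,nl)→45300; best=3000 via (B,hash)
  {BD}: card=6000; try (B,hash)→2800, (D,merge)→3300, (B,merge)→3350, (D,hash)→3500, (D,nl_idx)→7350, (D,nl)→30150 …(+1); best=2800 via (B,hash)
  {CD}: card=4000; try (D,hash)→3600, (C,hash)→3600, (D,merge)→3800, (C,merge)→3800, (D,nl_idx)→5800, (D,nl)→40200 …(+1); best=3600 via (D,hash)
  {AC}: card=200; try (A,hash)→1000, (A,nl_idx)→1600, (C,merge)→2200, (A,merge)→2350, (C,hash)→3300, (C,nl)→10050 …(+1); best=1000 via (A,hash)
  {BDE}: card=120000; try (D,hash)→9200, (E,hash)→14200, (D,merge)→43800, (E,merge)→89800, (D,nl_idx)→147000, (D,nl)→603000 …(+1); best=9200 via (D,hash)
  {BCD}: card=120000; try (B,hash)→10000, (C,hash)→12000, (B,merge)→56950, (C,merge)→88600, (B,nl)→603600, (C,nl)→1202800; best=10000 via (B,hash)
  {ACD}: card=4000; try (D,hash)→4400, (D,merge)→4600, (D,nl_idx)→6600, (A,hash)→8200, (A,nl_idx)→31600, (D,nl)→41000 …(+2); best=4400 via (D,hash)
  {BCDE}: card=2400000; try (C,hash)→132400, (E,hash)→135400, (C,merge)→2171000, (E,merge)→2173000, (C,nl)→24009200, (E,nl)→36010000; best=132400 via (C,hash)
  {ABCD}: card=120000; try (B,hash)→10800, (B,merge)→57750, (A,hash)→130600, (B,nl)→604400, (A,nl_idx)→850000, (A,merge)→2170350 …(+1); best=10800 via (B,hash)
  {ABCDE}: card=2400000; try (E,hash)→136200, (E,merge)→2173800, (A,hash)→2533000, (A,nl_idx)→16932400, (E,nl)→36010800, (A,merge)→55332750 …(+1); best=136200 via (E,hash)

cost=136200; order=C,A,D,B,E; methods=hash,hash,hash,hash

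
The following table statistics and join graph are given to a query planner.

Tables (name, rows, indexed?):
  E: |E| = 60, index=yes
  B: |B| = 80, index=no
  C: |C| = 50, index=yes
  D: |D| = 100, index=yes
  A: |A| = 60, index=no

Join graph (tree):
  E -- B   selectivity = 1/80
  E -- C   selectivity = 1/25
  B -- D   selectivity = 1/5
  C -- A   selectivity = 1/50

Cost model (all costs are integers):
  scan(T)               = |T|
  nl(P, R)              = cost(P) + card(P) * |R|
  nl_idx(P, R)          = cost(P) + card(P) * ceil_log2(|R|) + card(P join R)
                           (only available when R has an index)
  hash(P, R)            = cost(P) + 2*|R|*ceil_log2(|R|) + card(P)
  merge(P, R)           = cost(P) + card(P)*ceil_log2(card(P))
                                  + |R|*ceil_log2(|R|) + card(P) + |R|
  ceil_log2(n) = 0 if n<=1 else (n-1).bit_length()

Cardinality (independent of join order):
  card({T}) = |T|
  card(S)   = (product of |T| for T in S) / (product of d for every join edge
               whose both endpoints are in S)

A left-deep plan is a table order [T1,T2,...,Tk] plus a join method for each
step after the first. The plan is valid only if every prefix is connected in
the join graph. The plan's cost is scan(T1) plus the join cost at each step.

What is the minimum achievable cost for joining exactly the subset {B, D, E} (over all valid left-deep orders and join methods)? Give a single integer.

Selinger DP over subsets of {B,D,E}:
  {E}: scan cost=60, card=60
  {B}: scan cost=80, card=80
  {D}: scan cost=100, card=100
  {BE}: card=60; try (E,nl_idx)→620, (E,hash)→880, (B,merge)→1120, (E,merge)→1140, (B,hash)→1240, (B,nl)→4860 …(+1); best=620 via (E,nl_idx)
  {BD}: card=1600; try (B,hash)→1320, (D,merge)→1520, (B,merge)→1540, (D,hash)→1560, (D,nl_idx)→2240, (D,nl)→8080 …(+1); best=1320 via (B,hash)
  {BDE}: card=1200; try (D,merge)→1840, (D,hash)→2080, (D,nl_idx)→2240, (E,hash)→3640, (D,nl)→6620, (E,nl_idx)→12120 …(+2); best=1840 via (D,merge)

1840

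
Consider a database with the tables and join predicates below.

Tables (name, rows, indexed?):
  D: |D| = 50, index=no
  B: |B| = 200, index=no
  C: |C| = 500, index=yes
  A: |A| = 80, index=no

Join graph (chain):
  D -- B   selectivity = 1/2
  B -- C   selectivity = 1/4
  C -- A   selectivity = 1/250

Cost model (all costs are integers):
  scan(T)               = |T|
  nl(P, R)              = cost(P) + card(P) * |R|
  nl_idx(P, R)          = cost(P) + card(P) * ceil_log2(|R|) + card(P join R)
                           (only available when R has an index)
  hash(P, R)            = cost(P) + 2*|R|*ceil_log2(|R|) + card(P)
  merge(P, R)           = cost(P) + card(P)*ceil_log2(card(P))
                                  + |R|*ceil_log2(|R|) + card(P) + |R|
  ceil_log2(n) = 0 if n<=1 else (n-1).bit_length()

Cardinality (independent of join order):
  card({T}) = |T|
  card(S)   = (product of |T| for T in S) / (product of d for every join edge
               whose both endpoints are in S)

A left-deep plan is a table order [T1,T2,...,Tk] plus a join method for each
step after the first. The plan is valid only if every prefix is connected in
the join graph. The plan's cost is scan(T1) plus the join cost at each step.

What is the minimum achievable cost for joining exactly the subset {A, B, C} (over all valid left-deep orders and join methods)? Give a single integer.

4200

Selinger DP over subsets of {A,B,C}:
  {B}: scan cost=200, card=200
  {C}: scan cost=500, card=500
  {A}: scan cost=80, card=80
  {BC}: card=25000; try (B,hash)→4200, (C,merge)→7000, (B,merge)→7300, (C,hash)→9400, (C,nl_idx)→27000, (C,nl)→100200 …(+1); best=4200 via (B,hash)
  {AC}: card=160; try (C,nl_idx)→960, (A,hash)→2120, (C,merge)→5720, (A,merge)→6140, (C,hash)→9160, (C,nl)→40080 …(+1); best=960 via (C,nl_idx)
  {ABC}: card=8000; try (B,merge)→4200, (B,hash)→4320, (A,hash)→30320, (B,nl)→32960, (A,merge)→404840, (A,nl)→2004200; best=4200 via (B,merge)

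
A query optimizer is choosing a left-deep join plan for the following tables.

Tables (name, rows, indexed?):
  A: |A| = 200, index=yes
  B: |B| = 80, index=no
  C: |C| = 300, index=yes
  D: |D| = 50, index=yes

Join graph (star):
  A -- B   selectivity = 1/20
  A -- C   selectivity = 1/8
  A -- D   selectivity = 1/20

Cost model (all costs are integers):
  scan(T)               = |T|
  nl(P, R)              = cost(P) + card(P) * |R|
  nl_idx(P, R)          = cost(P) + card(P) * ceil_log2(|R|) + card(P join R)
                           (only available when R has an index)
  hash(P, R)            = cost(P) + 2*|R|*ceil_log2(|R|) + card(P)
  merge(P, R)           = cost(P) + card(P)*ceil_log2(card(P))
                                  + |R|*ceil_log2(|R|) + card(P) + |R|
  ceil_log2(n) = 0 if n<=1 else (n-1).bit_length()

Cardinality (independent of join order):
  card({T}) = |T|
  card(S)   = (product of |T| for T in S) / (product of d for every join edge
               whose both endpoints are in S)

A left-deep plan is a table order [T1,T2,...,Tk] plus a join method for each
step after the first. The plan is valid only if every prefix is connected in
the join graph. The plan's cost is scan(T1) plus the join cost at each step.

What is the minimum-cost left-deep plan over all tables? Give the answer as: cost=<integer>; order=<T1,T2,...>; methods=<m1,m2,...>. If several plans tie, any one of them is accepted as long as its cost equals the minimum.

Selinger DP (subsets sized 1..n):
  {A}: scan cost=200, card=200
  {B}: scan cost=80, card=80
  {C}: scan cost=300, card=300
  {D}: scan cost=50, card=50
  {AB}: card=800; try (B,hash)→1520, (A,nl_idx)→1520, (A,merge)→2520, (B,merge)→2640, (A,hash)→3360, (A,nl)→16080 …(+1); best=1520 via (B,hash)
  {AC}: card=7500; try (A,hash)→3800, (C,merge)→5000, (A,merge)→5100, (C,hash)→5800, (C,nl_idx)→9500, (A,nl_idx)→10200 …(+2); best=3800 via (A,hash)
  {AD}: card=500; try (A,nl_idx)→950, (D,hash)→1000, (D,nl_idx)→1900, (A,merge)→2200, (D,merge)→2350, (A,hash)→3300 …(+2); best=950 via (A,nl_idx)
  {ABC}: card=30000; try (C,hash)→7720, (B,hash)→12420, (C,merge)→13320, (C,nl_idx)→38720, (B,merge)→109440, (C,nl)→241520 …(+1); best=7720 via (C,hash)
  {ABD}: card=2000; try (B,hash)→2570, (D,hash)→2920, (B,merge)→6590, (D,nl_idx)→8320, (D,merge)→10670, (B,nl)→40950 …(+1); best=2570 via (B,hash)
  {ACD}: card=18750; try (C,hash)→6850, (C,merge)→8950, (D,hash)→11900, (C,nl_idx)→24200, (D,nl_idx)→67550, (D,merge)→109150 …(+2); best=6850 via (C,hash)
  {ABCD}: card=75000; try (C,hash)→9970, (B,hash)→26720, (C,merge)→29570, (D,hash)→38320, (C,nl_idx)→95570, (D,nl_idx)→262720 …(+5); best=9970 via (C,hash)

cost=9970; order=D,A,B,C; methods=nl_idx,hash,hash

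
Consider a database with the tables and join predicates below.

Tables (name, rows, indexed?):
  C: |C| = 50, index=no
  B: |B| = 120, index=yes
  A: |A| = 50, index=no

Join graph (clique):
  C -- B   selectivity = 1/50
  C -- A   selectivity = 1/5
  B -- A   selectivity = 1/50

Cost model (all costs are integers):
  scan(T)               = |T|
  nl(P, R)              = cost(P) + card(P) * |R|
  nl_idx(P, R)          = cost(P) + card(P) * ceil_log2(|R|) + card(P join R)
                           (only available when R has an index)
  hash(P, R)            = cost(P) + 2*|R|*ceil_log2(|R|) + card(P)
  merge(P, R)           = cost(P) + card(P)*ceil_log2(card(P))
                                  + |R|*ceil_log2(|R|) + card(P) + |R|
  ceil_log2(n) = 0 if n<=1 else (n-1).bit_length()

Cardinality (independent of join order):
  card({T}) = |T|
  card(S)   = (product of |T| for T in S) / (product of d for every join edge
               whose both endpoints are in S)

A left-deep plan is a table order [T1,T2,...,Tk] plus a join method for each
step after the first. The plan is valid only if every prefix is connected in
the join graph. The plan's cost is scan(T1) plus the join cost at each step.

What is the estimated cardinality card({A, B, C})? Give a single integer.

24

Tables in S: A(50), B(120), C(50)
Edges inside S: C-B(d=50), C-A(d=5), B-A(d=50)
numerator = 50 * 120 * 50 = 300000
denominator = 50 * 5 * 50 = 12500
card(S) = 300000 / 12500 = 24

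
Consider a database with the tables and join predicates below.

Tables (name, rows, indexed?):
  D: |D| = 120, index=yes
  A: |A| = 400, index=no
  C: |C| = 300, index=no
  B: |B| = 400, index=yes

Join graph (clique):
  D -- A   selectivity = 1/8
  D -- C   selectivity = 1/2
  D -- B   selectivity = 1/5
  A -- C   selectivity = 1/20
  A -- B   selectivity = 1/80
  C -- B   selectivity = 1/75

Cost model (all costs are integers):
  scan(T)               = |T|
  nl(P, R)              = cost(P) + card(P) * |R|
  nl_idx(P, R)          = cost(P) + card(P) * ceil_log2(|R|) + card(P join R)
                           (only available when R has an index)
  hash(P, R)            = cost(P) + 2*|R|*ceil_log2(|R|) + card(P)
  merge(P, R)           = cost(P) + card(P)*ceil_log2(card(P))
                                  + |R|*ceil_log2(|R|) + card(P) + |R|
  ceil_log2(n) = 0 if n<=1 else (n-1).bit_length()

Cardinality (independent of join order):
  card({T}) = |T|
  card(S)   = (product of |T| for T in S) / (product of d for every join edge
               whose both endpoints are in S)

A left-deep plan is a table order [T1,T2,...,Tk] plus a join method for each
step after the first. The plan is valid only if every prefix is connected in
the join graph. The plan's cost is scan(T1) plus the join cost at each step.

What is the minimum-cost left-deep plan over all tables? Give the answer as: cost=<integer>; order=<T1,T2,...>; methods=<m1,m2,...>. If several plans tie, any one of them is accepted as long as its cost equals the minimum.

Selinger DP (subsets sized 1..n):
  {D}: scan cost=120, card=120
  {A}: scan cost=400, card=400
  {C}: scan cost=300, card=300
  {B}: scan cost=400, card=400
  {AD}: card=6000; try (D,hash)→2480, (A,merge)→5080, (D,merge)→5360, (A,hash)→7440, (D,nl_idx)→9200, (A,nl)→48120 …(+1); best=2480 via (D,hash)
  {CD}: card=18000; try (D,hash)→2280, (C,merge)→4080, (D,merge)→4260, (C,hash)→5640, (D,nl_idx)→20400, (C,nl)→36120 …(+1); best=2280 via (D,hash)
  {BD}: card=9600; try (D,hash)→2480, (B,merge)→5080, (D,merge)→5360, (B,hash)→7440, (B,nl_idx)→10800, (D,nl_idx)→12800 …(+2); best=2480 via (D,hash)
  {AC}: card=6000; try (C,hash)→6200, (A,merge)→7300, (C,merge)→7400, (A,hash)→7800, (A,nl)→120300, (C,nl)→120400; best=6200 via (C,hash)
  {AB}: card=2000; try (B,nl_idx)→6000, (B,hash)→8000, (A,hash)→8000, (B,merge)→8400, (A,merge)→8400, (B,nl)→160400 …(+1); best=6000 via (B,nl_idx)
  {BC}: card=1600; try (B,nl_idx)→4600, (C,hash)→6200, (B,merge)→7300, (C,merge)→7400, (B,hash)→7800, (B,nl)→120300 …(+1); best=4600 via (B,nl_idx)
  {ACD}: card=45000; try (D,hash)→13880, (C,hash)→13880, (A,hash)→27480, (C,merge)→89480, (D,merge)→91160, (D,nl_idx)→93200 …(+4); best=13880 via (D,hash)
  {ABD}: card=6000; try (D,hash)→9680, (B,hash)→15680, (A,hash)→19280, (D,nl_idx)→26000, (D,merge)→30960, (B,nl_idx)→62480 …(+5); best=9680 via (D,hash)
  {BCD}: card=19200; try (D,hash)→7880, (C,hash)→17480, (D,merge)→24760, (B,hash)→27480, (D,nl_idx)→35000, (C,merge)→149480 …(+5); best=7880 via (D,hash)
  {ABC}: card=400; try (C,hash)→13400, (A,hash)→13400, (B,hash)→19400, (A,merge)→27800, (C,merge)→33000, (B,nl_idx)→60600 …(+4); best=13400 via (C,hash)
  {ABCD}: card=600; try (D,hash)→15480, (D,nl_idx)→16800, (D,merge)→18360, (C,hash)→21080, (A,hash)→34280, (D,nl)→61400 …(+8); best=15480 via (D,hash)

cost=15480; order=A,B,C,D; methods=nl_idx,hash,hash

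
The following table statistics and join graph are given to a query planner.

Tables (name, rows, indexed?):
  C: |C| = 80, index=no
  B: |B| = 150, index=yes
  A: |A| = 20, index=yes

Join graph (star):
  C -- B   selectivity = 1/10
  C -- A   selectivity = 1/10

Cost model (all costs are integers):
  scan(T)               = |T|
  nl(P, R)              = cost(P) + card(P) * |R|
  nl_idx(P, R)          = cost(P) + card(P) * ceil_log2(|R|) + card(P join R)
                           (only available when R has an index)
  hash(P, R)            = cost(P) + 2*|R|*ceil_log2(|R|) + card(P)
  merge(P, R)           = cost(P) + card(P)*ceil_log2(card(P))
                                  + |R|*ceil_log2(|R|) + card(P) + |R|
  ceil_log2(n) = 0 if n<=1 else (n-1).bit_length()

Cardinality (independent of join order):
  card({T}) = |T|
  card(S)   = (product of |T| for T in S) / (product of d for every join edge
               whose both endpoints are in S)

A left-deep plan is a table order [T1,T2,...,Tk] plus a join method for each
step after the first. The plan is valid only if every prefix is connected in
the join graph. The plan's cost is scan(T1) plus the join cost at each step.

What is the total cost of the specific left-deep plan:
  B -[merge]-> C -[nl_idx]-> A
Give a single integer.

step 1: scan B: cost=150, card=150
step 2: join C via merge
    card(P join C) = 150*80/(10) = 1200
    cost = 150 + 150*8 + 80*7 + 150 + 80 = 2140
step 3: join A via nl_idx
    card(P join A) = 1200*20/(10) = 2400
    cost = 2140 + 1200*5 + 2400 = 10540

10540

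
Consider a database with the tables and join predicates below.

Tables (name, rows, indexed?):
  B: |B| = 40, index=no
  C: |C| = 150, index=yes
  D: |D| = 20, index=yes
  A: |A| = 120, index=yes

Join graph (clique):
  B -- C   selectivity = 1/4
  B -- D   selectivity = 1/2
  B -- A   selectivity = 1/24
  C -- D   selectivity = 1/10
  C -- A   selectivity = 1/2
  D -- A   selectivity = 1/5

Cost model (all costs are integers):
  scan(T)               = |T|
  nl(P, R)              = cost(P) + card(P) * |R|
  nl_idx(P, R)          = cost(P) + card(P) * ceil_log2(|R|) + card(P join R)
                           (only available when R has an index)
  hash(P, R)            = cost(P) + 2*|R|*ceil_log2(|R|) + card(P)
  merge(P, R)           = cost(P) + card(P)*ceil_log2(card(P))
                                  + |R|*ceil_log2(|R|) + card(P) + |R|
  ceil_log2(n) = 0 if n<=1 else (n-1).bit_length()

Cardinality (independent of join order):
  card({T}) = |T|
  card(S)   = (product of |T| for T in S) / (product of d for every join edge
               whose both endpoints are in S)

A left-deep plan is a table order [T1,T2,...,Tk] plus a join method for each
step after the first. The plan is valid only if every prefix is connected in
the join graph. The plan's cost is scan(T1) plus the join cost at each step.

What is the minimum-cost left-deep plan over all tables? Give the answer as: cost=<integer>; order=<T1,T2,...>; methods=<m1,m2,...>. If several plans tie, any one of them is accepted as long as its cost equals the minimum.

cost=3720; order=B,A,D,C; methods=nl_idx,hash,hash

Selinger DP (subsets sized 1..n):
  {B}: scan cost=40, card=40
  {C}: scan cost=150, card=150
  {D}: scan cost=20, card=20
  {A}: scan cost=120, card=120
  {BC}: card=1500; try (B,hash)→780, (C,merge)→1670, (B,merge)→1780, (C,nl_idx)→1860, (C,hash)→2480, (C,nl)→6040 …(+1); best=780 via (B,hash)
  {BD}: card=400; try (D,hash)→280, (B,merge)→420, (D,merge)→440, (B,hash)→520, (D,nl_idx)→640, (B,nl)→820 …(+1); best=280 via (D,hash)
  {AB}: card=200; try (A,nl_idx)→520, (B,hash)→720, (A,merge)→1280, (B,merge)→1360, (A,hash)→1760, (A,nl)→4840 …(+1); best=520 via (A,nl_idx)
  {CD}: card=300; try (C,nl_idx)→480, (D,hash)→500, (D,nl_idx)→1200, (C,merge)→1490, (D,merge)→1620, (C,hash)→2440 …(+2); best=480 via (C,nl_idx)
  {AC}: card=9000; try (A,hash)→1980, (C,merge)→2430, (A,merge)→2460, (C,hash)→2640, (C,nl_idx)→10080, (A,nl_idx)→10200 …(+2); best=1980 via (A,hash)
  {AD}: card=480; try (D,hash)→440, (A,nl_idx)→640, (A,merge)→1100, (D,merge)→1200, (D,nl_idx)→1200, (A,hash)→1720 …(+2); best=440 via (D,hash)
  {BCD}: card=1500; try (B,hash)→1260, (D,hash)→2480, (C,hash)→3080, (B,merge)→3760, (C,nl_idx)→4980, (C,merge)→5630 …(+5); best=1260 via (B,hash)
  {ABC}: card=3750; try (C,hash)→3120, (C,merge)→3670, (A,hash)→3960, (C,nl_idx)→5870, (B,hash)→11460, (A,nl_idx)→15030 …(+5); best=3120 via (C,hash)
  {ABD}: card=400; try (D,hash)→920, (B,hash)→1400, (D,nl_idx)→1920, (A,hash)→2360, (D,merge)→2440, (A,nl_idx)→3480 …(+5); best=920 via (D,hash)
  {ACD}: card=3600; try (A,hash)→2460, (C,hash)→3320, (A,merge)→4440, (A,nl_idx)→6180, (C,merge)→6590, (C,nl_idx)→7880 …(+6); best=2460 via (A,hash)
  {ABCD}: card=750; try (C,hash)→3720, (A,hash)→4440, (C,nl_idx)→4870, (C,merge)→6270, (B,hash)→6540, (D,hash)→7070 …(+9); best=3720 via (C,hash)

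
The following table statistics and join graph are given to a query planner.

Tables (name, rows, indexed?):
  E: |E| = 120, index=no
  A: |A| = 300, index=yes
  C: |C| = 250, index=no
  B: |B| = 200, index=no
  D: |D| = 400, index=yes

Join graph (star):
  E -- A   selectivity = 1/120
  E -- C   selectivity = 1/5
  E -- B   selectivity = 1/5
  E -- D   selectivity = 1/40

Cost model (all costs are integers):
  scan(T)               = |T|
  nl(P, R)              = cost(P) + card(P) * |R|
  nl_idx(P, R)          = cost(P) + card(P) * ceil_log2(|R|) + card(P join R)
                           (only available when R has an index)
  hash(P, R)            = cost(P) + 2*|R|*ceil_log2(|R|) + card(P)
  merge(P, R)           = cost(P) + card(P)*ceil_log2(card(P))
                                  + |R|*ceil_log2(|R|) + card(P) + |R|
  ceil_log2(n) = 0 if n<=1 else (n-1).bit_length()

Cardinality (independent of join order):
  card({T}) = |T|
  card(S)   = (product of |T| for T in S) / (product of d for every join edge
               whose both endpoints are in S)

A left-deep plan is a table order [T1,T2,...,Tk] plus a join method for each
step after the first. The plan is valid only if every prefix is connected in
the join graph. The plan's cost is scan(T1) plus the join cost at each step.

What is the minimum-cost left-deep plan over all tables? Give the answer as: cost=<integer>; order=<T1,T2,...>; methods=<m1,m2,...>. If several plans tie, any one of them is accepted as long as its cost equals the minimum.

cost=137400; order=E,A,D,B,C; methods=nl_idx,nl_idx,hash,hash

Selinger DP (subsets sized 1..n):
  {E}: scan cost=120, card=120
  {A}: scan cost=300, card=300
  {C}: scan cost=250, card=250
  {B}: scan cost=200, card=200
  {D}: scan cost=400, card=400
  {AE}: card=300; try (A,nl_idx)→1500, (E,hash)→2280, (A,merge)→4080, (E,merge)→4260, (A,hash)→5640, (A,nl)→36120 …(+1); best=1500 via (A,nl_idx)
  {CE}: card=6000; try (E,hash)→2180, (C,merge)→3330, (E,merge)→3460, (C,hash)→4240, (C,nl)→30120, (E,nl)→30250; best=2180 via (E,hash)
  {BE}: card=4800; try (E,hash)→2080, (B,merge)→2880, (E,merge)→2960, (B,hash)→3440, (B,nl)→24120, (E,nl)→24200; best=2080 via (E,hash)
  {DE}: card=1200; try (D,nl_idx)→2400, (E,hash)→2480, (D,merge)→5080, (E,merge)→5360, (D,hash)→7440, (D,nl)→48120 …(+1); best=2400 via (D,nl_idx)
  {ACE}: card=15000; try (C,hash)→5800, (C,merge)→6750, (A,hash)→13580, (A,nl_idx)→71180, (C,nl)→76500, (A,merge)→89180 …(+1); best=5800 via (C,hash)
  {ABE}: card=12000; try (B,hash)→5000, (B,merge)→6300, (A,hash)→12280, (A,nl_idx)→57280, (B,nl)→61500, (A,merge)→72280 …(+1); best=5000 via (B,hash)
  {ADE}: card=3000; try (D,nl_idx)→7200, (D,merge)→8500, (D,hash)→9000, (A,hash)→9000, (A,nl_idx)→16200, (A,merge)→19800 …(+2); best=7200 via (D,nl_idx)
  {BCE}: card=240000; try (C,hash)→10880, (B,hash)→11380, (C,merge)→71530, (B,merge)→87980, (C,nl)→1202080, (B,nl)→1202180; best=10880 via (C,hash)
  {CDE}: card=60000; try (C,hash)→7600, (D,hash)→15380, (C,merge)→19050, (D,merge)→90180, (D,nl_idx)→116180, (C,nl)→302400 …(+1); best=7600 via (C,hash)
  {BDE}: card=48000; try (B,hash)→6800, (D,hash)→14080, (B,merge)→18600, (D,merge)→73280, (D,nl_idx)→93280, (B,nl)→242400 …(+1); best=6800 via (B,hash)
  {ABCE}: card=600000; try (C,hash)→21000, (B,hash)→24000, (C,merge)→187250, (B,merge)→232600, (A,hash)→256280, (A,nl_idx)→2770880 …(+4); best=21000 via (C,hash)
  {ACDE}: card=150000; try (C,hash)→14200, (D,hash)→28000, (C,merge)→48450, (A,hash)→73000, (D,merge)→234800, (D,nl_idx)→290800 …(+5); best=14200 via (C,hash)
  {ABDE}: card=120000; try (B,hash)→13400, (D,hash)→24200, (B,merge)→48000, (A,hash)→60200, (D,merge)→189000, (D,nl_idx)→233000 …(+5); best=13400 via (B,hash)
  {BCDE}: card=2400000; try (C,hash)→58800, (B,hash)→70800, (D,hash)→258080, (C,merge)→825050, (B,merge)→1029400, (D,nl_idx)→4570880 …(+4); best=58800 via (C,hash)
  {ABCDE}: card=6000000; try (C,hash)→137400, (B,hash)→167400, (D,hash)→628200, (C,merge)→2175650, (A,hash)→2464200, (B,merge)→2866000 …(+8); best=137400 via (C,hash)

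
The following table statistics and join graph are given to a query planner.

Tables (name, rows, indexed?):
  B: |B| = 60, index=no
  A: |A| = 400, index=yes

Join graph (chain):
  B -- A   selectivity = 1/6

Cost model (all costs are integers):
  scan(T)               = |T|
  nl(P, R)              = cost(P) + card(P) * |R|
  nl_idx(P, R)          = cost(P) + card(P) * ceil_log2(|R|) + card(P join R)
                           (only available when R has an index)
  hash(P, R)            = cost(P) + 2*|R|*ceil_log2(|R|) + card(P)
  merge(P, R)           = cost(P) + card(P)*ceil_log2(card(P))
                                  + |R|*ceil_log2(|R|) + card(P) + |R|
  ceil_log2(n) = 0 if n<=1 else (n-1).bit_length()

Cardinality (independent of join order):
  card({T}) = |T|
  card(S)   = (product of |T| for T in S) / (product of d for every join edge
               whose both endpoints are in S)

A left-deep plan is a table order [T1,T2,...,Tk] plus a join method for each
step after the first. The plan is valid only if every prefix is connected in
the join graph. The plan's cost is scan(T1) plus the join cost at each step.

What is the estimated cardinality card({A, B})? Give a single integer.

4000

Tables in S: A(400), B(60)
Edges inside S: B-A(d=6)
numerator = 400 * 60 = 24000
denominator = 6 = 6
card(S) = 24000 / 6 = 4000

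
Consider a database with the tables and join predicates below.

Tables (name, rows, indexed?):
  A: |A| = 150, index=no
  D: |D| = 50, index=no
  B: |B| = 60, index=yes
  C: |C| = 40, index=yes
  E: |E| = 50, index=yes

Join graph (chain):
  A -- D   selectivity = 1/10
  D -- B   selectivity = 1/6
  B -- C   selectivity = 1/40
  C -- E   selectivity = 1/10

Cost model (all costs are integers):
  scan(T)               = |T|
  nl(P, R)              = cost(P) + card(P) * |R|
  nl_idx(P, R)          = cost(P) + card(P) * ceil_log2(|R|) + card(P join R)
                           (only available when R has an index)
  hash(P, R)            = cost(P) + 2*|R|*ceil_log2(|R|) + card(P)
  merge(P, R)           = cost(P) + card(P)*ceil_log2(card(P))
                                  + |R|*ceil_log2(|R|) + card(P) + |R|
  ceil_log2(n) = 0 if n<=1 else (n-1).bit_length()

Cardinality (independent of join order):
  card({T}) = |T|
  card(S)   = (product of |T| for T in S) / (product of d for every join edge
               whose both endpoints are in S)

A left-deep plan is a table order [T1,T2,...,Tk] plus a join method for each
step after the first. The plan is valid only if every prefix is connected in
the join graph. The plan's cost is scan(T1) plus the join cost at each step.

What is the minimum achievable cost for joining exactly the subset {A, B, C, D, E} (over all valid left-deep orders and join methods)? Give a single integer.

Selinger DP over subsets of {A,B,C,D,E}:
  {A}: scan cost=150, card=150
  {D}: scan cost=50, card=50
  {B}: scan cost=60, card=60
  {C}: scan cost=40, card=40
  {E}: scan cost=50, card=50
  {AD}: card=750; try (D,hash)→900, (A,merge)→1750, (D,merge)→1850, (A,hash)→2500, (A,nl)→7550, (D,nl)→7650; best=900 via (D,hash)
  {BD}: card=500; try (D,hash)→720, (B,hash)→820, (B,merge)→820, (D,merge)→830, (B,nl_idx)→850, (B,nl)→3050 …(+1); best=720 via (D,hash)
  {BC}: card=60; try (B,nl_idx)→340, (C,nl_idx)→480, (C,hash)→600, (B,merge)→740, (C,merge)→760, (B,hash)→800 …(+2); best=340 via (B,nl_idx)
  {CE}: card=200; try (E,nl_idx)→480, (C,nl_idx)→550, (C,hash)→580, (E,merge)→670, (E,hash)→680, (C,merge)→680 …(+2); best=480 via (E,nl_idx)
  {ABD}: card=7500; try (B,hash)→2370, (A,hash)→3620, (A,merge)→7070, (B,merge)→9570, (B,nl_idx)→12900, (B,nl)→45900 …(+1); best=2370 via (B,hash)
  {BCD}: card=500; try (D,hash)→1000, (D,merge)→1110, (C,hash)→1700, (D,nl)→3340, (C,nl_idx)→4220, (C,merge)→6000 …(+1); best=1000 via (D,hash)
  {BCE}: card=300; try (E,hash)→1000, (E,nl_idx)→1000, (E,merge)→1110, (B,hash)→1400, (B,nl_idx)→1980, (B,merge)→2700 …(+2); best=1000 via (E,hash)
  {ABCD}: card=7500; try (A,hash)→3900, (A,merge)→7350, (C,hash)→10350, (C,nl_idx)→54870, (A,nl)→76000, (C,merge)→107650 …(+1); best=3900 via (A,hash)
  {BCDE}: card=2500; try (D,hash)→1900, (E,hash)→2100, (D,merge)→4350, (E,merge)→6350, (E,nl_idx)→6500, (D,nl)→16000 …(+1); best=1900 via (D,hash)
  {ABCDE}: card=37500; try (A,hash)→6800, (E,hash)→12000, (A,merge)→35750, (E,nl_idx)→86400, (E,merge)→109250, (A,nl)→376900 …(+1); best=6800 via (A,hash)

6800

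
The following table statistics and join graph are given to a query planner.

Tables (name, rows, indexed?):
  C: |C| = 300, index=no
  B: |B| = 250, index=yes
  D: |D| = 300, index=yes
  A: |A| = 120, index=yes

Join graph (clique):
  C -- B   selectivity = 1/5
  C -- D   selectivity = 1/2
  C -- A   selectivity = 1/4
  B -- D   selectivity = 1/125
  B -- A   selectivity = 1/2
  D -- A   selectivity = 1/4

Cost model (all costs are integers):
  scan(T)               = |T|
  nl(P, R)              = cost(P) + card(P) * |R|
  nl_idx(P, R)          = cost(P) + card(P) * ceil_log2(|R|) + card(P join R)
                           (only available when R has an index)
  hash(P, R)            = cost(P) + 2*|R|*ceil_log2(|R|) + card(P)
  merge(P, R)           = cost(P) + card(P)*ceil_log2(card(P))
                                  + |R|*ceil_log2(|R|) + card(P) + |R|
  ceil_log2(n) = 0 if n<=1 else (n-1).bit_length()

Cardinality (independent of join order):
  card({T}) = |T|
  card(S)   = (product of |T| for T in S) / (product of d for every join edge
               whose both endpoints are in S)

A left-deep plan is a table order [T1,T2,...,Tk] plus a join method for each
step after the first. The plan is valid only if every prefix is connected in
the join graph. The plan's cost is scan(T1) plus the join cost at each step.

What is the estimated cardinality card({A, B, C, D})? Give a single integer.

Tables in S: A(120), B(250), C(300), D(300)
Edges inside S: C-B(d=5), C-D(d=2), C-A(d=4), B-D(d=125), B-A(d=2), D-A(d=4)
numerator = 120 * 250 * 300 * 300 = 2700000000
denominator = 5 * 2 * 4 * 125 * 2 * 4 = 40000
card(S) = 2700000000 / 40000 = 67500

67500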